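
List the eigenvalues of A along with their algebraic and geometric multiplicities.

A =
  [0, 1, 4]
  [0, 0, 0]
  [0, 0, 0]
λ = 0: alg = 3, geom = 2

Step 1 — factor the characteristic polynomial to read off the algebraic multiplicities:
  χ_A(x) = x^3

Step 2 — compute geometric multiplicities via the rank-nullity identity g(λ) = n − rank(A − λI):
  rank(A − (0)·I) = 1, so dim ker(A − (0)·I) = n − 1 = 2

Summary:
  λ = 0: algebraic multiplicity = 3, geometric multiplicity = 2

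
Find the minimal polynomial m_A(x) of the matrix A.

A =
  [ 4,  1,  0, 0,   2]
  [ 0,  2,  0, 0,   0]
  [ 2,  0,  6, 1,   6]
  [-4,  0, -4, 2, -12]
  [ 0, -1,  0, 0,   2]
x^4 - 12*x^3 + 52*x^2 - 96*x + 64

The characteristic polynomial is χ_A(x) = (x - 4)^3*(x - 2)^2, so the eigenvalues are known. The minimal polynomial is
  m_A(x) = Π_λ (x − λ)^{k_λ}
where k_λ is the size of the *largest* Jordan block for λ (equivalently, the smallest k with (A − λI)^k v = 0 for every generalised eigenvector v of λ).

  λ = 2: largest Jordan block has size 2, contributing (x − 2)^2
  λ = 4: largest Jordan block has size 2, contributing (x − 4)^2

So m_A(x) = (x - 4)^2*(x - 2)^2 = x^4 - 12*x^3 + 52*x^2 - 96*x + 64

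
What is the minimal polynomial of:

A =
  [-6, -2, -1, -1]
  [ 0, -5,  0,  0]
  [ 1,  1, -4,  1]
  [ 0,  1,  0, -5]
x^2 + 10*x + 25

The characteristic polynomial is χ_A(x) = (x + 5)^4, so the eigenvalues are known. The minimal polynomial is
  m_A(x) = Π_λ (x − λ)^{k_λ}
where k_λ is the size of the *largest* Jordan block for λ (equivalently, the smallest k with (A − λI)^k v = 0 for every generalised eigenvector v of λ).

  λ = -5: largest Jordan block has size 2, contributing (x + 5)^2

So m_A(x) = (x + 5)^2 = x^2 + 10*x + 25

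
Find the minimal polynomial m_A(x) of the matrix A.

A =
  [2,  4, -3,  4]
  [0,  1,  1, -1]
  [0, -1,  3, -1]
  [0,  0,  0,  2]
x^3 - 6*x^2 + 12*x - 8

The characteristic polynomial is χ_A(x) = (x - 2)^4, so the eigenvalues are known. The minimal polynomial is
  m_A(x) = Π_λ (x − λ)^{k_λ}
where k_λ is the size of the *largest* Jordan block for λ (equivalently, the smallest k with (A − λI)^k v = 0 for every generalised eigenvector v of λ).

  λ = 2: largest Jordan block has size 3, contributing (x − 2)^3

So m_A(x) = (x - 2)^3 = x^3 - 6*x^2 + 12*x - 8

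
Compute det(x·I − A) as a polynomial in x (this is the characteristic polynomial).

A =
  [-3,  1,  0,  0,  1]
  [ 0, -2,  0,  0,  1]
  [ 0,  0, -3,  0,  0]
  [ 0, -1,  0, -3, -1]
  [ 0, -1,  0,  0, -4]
x^5 + 15*x^4 + 90*x^3 + 270*x^2 + 405*x + 243

Expanding det(x·I − A) (e.g. by cofactor expansion or by noting that A is similar to its Jordan form J, which has the same characteristic polynomial as A) gives
  χ_A(x) = x^5 + 15*x^4 + 90*x^3 + 270*x^2 + 405*x + 243
which factors as (x + 3)^5. The eigenvalues (with algebraic multiplicities) are λ = -3 with multiplicity 5.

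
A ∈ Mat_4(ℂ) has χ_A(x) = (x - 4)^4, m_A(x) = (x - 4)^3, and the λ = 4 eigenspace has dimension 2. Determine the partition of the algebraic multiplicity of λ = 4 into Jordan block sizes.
Block sizes for λ = 4: [3, 1]

Step 1 — from the characteristic polynomial, algebraic multiplicity of λ = 4 is 4. From dim ker(A − (4)·I) = 2, there are exactly 2 Jordan blocks for λ = 4.
Step 2 — from the minimal polynomial, the factor (x − 4)^3 tells us the largest block for λ = 4 has size 3.
Step 3 — with total size 4, 2 blocks, and largest block 3, the block sizes (in nonincreasing order) are [3, 1].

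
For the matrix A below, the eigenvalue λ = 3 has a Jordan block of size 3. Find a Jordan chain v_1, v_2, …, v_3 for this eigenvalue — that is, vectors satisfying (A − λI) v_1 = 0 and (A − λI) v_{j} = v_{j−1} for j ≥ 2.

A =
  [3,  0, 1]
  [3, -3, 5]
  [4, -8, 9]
A Jordan chain for λ = 3 of length 3:
v_1 = (4, 2, 0)ᵀ
v_2 = (0, 3, 4)ᵀ
v_3 = (1, 0, 0)ᵀ

Let N = A − (3)·I. We want v_3 with N^3 v_3 = 0 but N^2 v_3 ≠ 0; then v_{j-1} := N · v_j for j = 3, …, 2.

Pick v_3 = (1, 0, 0)ᵀ.
Then v_2 = N · v_3 = (0, 3, 4)ᵀ.
Then v_1 = N · v_2 = (4, 2, 0)ᵀ.

Sanity check: (A − (3)·I) v_1 = (0, 0, 0)ᵀ = 0. ✓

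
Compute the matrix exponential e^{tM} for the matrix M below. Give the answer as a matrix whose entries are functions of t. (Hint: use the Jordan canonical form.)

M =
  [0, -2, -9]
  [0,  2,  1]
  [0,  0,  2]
e^{tM} =
  [1, 1 - exp(2*t), -t*exp(2*t) - 4*exp(2*t) + 4]
  [0, exp(2*t), t*exp(2*t)]
  [0, 0, exp(2*t)]

Strategy: write M = P · J · P⁻¹ where J is a Jordan canonical form, so e^{tM} = P · e^{tJ} · P⁻¹, and e^{tJ} can be computed block-by-block.

M has Jordan form
J =
  [0, 0, 0]
  [0, 2, 1]
  [0, 0, 2]
(up to reordering of blocks).

Per-block formulas:
  For a 2×2 Jordan block J_2(2): exp(t · J_2(2)) = e^(2t)·(I + t·N), where N is the 2×2 nilpotent shift.
  For a 1×1 block at λ = 0: exp(t · [0]) = [e^(0t)].

After assembling e^{tJ} and conjugating by P, we get:

e^{tM} =
  [1, 1 - exp(2*t), -t*exp(2*t) - 4*exp(2*t) + 4]
  [0, exp(2*t), t*exp(2*t)]
  [0, 0, exp(2*t)]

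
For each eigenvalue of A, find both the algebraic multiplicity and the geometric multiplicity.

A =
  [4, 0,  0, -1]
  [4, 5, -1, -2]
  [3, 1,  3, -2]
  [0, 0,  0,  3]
λ = 3: alg = 1, geom = 1; λ = 4: alg = 3, geom = 1

Step 1 — factor the characteristic polynomial to read off the algebraic multiplicities:
  χ_A(x) = (x - 4)^3*(x - 3)

Step 2 — compute geometric multiplicities via the rank-nullity identity g(λ) = n − rank(A − λI):
  rank(A − (3)·I) = 3, so dim ker(A − (3)·I) = n − 3 = 1
  rank(A − (4)·I) = 3, so dim ker(A − (4)·I) = n − 3 = 1

Summary:
  λ = 3: algebraic multiplicity = 1, geometric multiplicity = 1
  λ = 4: algebraic multiplicity = 3, geometric multiplicity = 1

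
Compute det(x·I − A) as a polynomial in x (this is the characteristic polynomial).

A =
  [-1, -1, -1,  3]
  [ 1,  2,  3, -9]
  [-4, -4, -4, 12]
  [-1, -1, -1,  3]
x^4

Expanding det(x·I − A) (e.g. by cofactor expansion or by noting that A is similar to its Jordan form J, which has the same characteristic polynomial as A) gives
  χ_A(x) = x^4
which factors as x^4. The eigenvalues (with algebraic multiplicities) are λ = 0 with multiplicity 4.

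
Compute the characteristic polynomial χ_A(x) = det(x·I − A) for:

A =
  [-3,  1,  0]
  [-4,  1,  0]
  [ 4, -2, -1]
x^3 + 3*x^2 + 3*x + 1

Expanding det(x·I − A) (e.g. by cofactor expansion or by noting that A is similar to its Jordan form J, which has the same characteristic polynomial as A) gives
  χ_A(x) = x^3 + 3*x^2 + 3*x + 1
which factors as (x + 1)^3. The eigenvalues (with algebraic multiplicities) are λ = -1 with multiplicity 3.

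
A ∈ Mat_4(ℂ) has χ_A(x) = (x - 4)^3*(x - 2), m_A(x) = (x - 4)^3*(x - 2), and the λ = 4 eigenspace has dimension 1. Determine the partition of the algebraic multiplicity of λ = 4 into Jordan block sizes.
Block sizes for λ = 4: [3]

Step 1 — from the characteristic polynomial, algebraic multiplicity of λ = 4 is 3. From dim ker(A − (4)·I) = 1, there are exactly 1 Jordan blocks for λ = 4.
Step 2 — from the minimal polynomial, the factor (x − 4)^3 tells us the largest block for λ = 4 has size 3.
Step 3 — with total size 3, 1 blocks, and largest block 3, the block sizes (in nonincreasing order) are [3].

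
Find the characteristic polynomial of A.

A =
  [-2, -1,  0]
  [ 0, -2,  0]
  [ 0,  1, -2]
x^3 + 6*x^2 + 12*x + 8

Expanding det(x·I − A) (e.g. by cofactor expansion or by noting that A is similar to its Jordan form J, which has the same characteristic polynomial as A) gives
  χ_A(x) = x^3 + 6*x^2 + 12*x + 8
which factors as (x + 2)^3. The eigenvalues (with algebraic multiplicities) are λ = -2 with multiplicity 3.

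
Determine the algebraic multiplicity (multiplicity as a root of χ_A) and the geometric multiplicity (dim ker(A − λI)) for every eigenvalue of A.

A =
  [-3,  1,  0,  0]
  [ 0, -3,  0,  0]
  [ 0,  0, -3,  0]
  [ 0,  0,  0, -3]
λ = -3: alg = 4, geom = 3

Step 1 — factor the characteristic polynomial to read off the algebraic multiplicities:
  χ_A(x) = (x + 3)^4

Step 2 — compute geometric multiplicities via the rank-nullity identity g(λ) = n − rank(A − λI):
  rank(A − (-3)·I) = 1, so dim ker(A − (-3)·I) = n − 1 = 3

Summary:
  λ = -3: algebraic multiplicity = 4, geometric multiplicity = 3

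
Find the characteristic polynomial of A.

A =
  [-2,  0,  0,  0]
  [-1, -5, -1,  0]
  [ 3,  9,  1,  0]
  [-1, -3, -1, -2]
x^4 + 8*x^3 + 24*x^2 + 32*x + 16

Expanding det(x·I − A) (e.g. by cofactor expansion or by noting that A is similar to its Jordan form J, which has the same characteristic polynomial as A) gives
  χ_A(x) = x^4 + 8*x^3 + 24*x^2 + 32*x + 16
which factors as (x + 2)^4. The eigenvalues (with algebraic multiplicities) are λ = -2 with multiplicity 4.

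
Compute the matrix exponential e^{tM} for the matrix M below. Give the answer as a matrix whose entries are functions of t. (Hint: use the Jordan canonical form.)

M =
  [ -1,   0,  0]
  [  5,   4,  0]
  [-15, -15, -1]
e^{tM} =
  [exp(-t), 0, 0]
  [exp(4*t) - exp(-t), exp(4*t), 0]
  [-3*exp(4*t) + 3*exp(-t), -3*exp(4*t) + 3*exp(-t), exp(-t)]

Strategy: write M = P · J · P⁻¹ where J is a Jordan canonical form, so e^{tM} = P · e^{tJ} · P⁻¹, and e^{tJ} can be computed block-by-block.

M has Jordan form
J =
  [-1,  0, 0]
  [ 0, -1, 0]
  [ 0,  0, 4]
(up to reordering of blocks).

Per-block formulas:
  For a 1×1 block at λ = -1: exp(t · [-1]) = [e^(-1t)].
  For a 1×1 block at λ = 4: exp(t · [4]) = [e^(4t)].

After assembling e^{tJ} and conjugating by P, we get:

e^{tM} =
  [exp(-t), 0, 0]
  [exp(4*t) - exp(-t), exp(4*t), 0]
  [-3*exp(4*t) + 3*exp(-t), -3*exp(4*t) + 3*exp(-t), exp(-t)]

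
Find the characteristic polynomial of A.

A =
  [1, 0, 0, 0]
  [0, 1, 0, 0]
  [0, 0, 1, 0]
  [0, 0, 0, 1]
x^4 - 4*x^3 + 6*x^2 - 4*x + 1

Expanding det(x·I − A) (e.g. by cofactor expansion or by noting that A is similar to its Jordan form J, which has the same characteristic polynomial as A) gives
  χ_A(x) = x^4 - 4*x^3 + 6*x^2 - 4*x + 1
which factors as (x - 1)^4. The eigenvalues (with algebraic multiplicities) are λ = 1 with multiplicity 4.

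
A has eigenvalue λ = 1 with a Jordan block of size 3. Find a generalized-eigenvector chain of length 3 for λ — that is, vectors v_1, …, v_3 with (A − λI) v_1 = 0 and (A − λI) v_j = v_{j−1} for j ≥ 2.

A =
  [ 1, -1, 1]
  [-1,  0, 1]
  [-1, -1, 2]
A Jordan chain for λ = 1 of length 3:
v_1 = (0, 1, 1)ᵀ
v_2 = (-1, -1, -1)ᵀ
v_3 = (0, 1, 0)ᵀ

Let N = A − (1)·I. We want v_3 with N^3 v_3 = 0 but N^2 v_3 ≠ 0; then v_{j-1} := N · v_j for j = 3, …, 2.

Pick v_3 = (0, 1, 0)ᵀ.
Then v_2 = N · v_3 = (-1, -1, -1)ᵀ.
Then v_1 = N · v_2 = (0, 1, 1)ᵀ.

Sanity check: (A − (1)·I) v_1 = (0, 0, 0)ᵀ = 0. ✓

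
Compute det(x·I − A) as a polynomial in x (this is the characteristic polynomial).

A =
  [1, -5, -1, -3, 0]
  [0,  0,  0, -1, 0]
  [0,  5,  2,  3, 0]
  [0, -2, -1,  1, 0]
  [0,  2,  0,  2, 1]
x^5 - 5*x^4 + 10*x^3 - 10*x^2 + 5*x - 1

Expanding det(x·I − A) (e.g. by cofactor expansion or by noting that A is similar to its Jordan form J, which has the same characteristic polynomial as A) gives
  χ_A(x) = x^5 - 5*x^4 + 10*x^3 - 10*x^2 + 5*x - 1
which factors as (x - 1)^5. The eigenvalues (with algebraic multiplicities) are λ = 1 with multiplicity 5.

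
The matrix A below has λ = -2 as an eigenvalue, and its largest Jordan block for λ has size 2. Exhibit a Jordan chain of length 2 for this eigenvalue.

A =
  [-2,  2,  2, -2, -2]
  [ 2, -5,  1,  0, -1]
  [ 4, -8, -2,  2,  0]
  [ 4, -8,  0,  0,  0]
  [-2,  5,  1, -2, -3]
A Jordan chain for λ = -2 of length 2:
v_1 = (2, 1, 0, 0, 1)ᵀ
v_2 = (2, 1, 0, 0, 0)ᵀ

Let N = A − (-2)·I. We want v_2 with N^2 v_2 = 0 but N^1 v_2 ≠ 0; then v_{j-1} := N · v_j for j = 2, …, 2.

Pick v_2 = (2, 1, 0, 0, 0)ᵀ.
Then v_1 = N · v_2 = (2, 1, 0, 0, 1)ᵀ.

Sanity check: (A − (-2)·I) v_1 = (0, 0, 0, 0, 0)ᵀ = 0. ✓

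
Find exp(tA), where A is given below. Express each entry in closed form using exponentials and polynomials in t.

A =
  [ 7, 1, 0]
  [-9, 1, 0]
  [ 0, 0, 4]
e^{tA} =
  [3*t*exp(4*t) + exp(4*t), t*exp(4*t), 0]
  [-9*t*exp(4*t), -3*t*exp(4*t) + exp(4*t), 0]
  [0, 0, exp(4*t)]

Strategy: write A = P · J · P⁻¹ where J is a Jordan canonical form, so e^{tA} = P · e^{tJ} · P⁻¹, and e^{tJ} can be computed block-by-block.

A has Jordan form
J =
  [4, 1, 0]
  [0, 4, 0]
  [0, 0, 4]
(up to reordering of blocks).

Per-block formulas:
  For a 1×1 block at λ = 4: exp(t · [4]) = [e^(4t)].
  For a 2×2 Jordan block J_2(4): exp(t · J_2(4)) = e^(4t)·(I + t·N), where N is the 2×2 nilpotent shift.

After assembling e^{tJ} and conjugating by P, we get:

e^{tA} =
  [3*t*exp(4*t) + exp(4*t), t*exp(4*t), 0]
  [-9*t*exp(4*t), -3*t*exp(4*t) + exp(4*t), 0]
  [0, 0, exp(4*t)]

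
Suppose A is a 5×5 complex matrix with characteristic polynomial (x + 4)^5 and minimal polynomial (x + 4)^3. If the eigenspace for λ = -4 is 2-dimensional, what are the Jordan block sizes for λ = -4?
Block sizes for λ = -4: [3, 2]

Step 1 — from the characteristic polynomial, algebraic multiplicity of λ = -4 is 5. From dim ker(A − (-4)·I) = 2, there are exactly 2 Jordan blocks for λ = -4.
Step 2 — from the minimal polynomial, the factor (x + 4)^3 tells us the largest block for λ = -4 has size 3.
Step 3 — with total size 5, 2 blocks, and largest block 3, the block sizes (in nonincreasing order) are [3, 2].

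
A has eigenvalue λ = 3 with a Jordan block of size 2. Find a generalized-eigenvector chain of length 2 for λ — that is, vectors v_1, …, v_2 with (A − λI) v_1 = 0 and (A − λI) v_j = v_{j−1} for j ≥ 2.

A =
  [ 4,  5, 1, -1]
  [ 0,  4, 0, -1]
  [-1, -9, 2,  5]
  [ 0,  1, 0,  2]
A Jordan chain for λ = 3 of length 2:
v_1 = (1, 0, -1, 0)ᵀ
v_2 = (1, 0, 0, 0)ᵀ

Let N = A − (3)·I. We want v_2 with N^2 v_2 = 0 but N^1 v_2 ≠ 0; then v_{j-1} := N · v_j for j = 2, …, 2.

Pick v_2 = (1, 0, 0, 0)ᵀ.
Then v_1 = N · v_2 = (1, 0, -1, 0)ᵀ.

Sanity check: (A − (3)·I) v_1 = (0, 0, 0, 0)ᵀ = 0. ✓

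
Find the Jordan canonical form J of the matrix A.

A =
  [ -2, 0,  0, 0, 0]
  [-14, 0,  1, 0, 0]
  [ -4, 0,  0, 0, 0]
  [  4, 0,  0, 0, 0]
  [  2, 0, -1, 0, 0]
J_1(-2) ⊕ J_2(0) ⊕ J_1(0) ⊕ J_1(0)

The characteristic polynomial is
  det(x·I − A) = x^5 + 2*x^4 = x^4*(x + 2)

Eigenvalues and multiplicities (the geometric multiplicity of λ is n − rank(A − λI), which equals the number of Jordan blocks for λ):
  λ = -2: algebraic multiplicity = 1, geometric multiplicity = 1
  λ = 0: algebraic multiplicity = 4, geometric multiplicity = 3

Determining the block sizes for each eigenvalue:
  λ = -2: one block (gm = 1), so the single block has size am = 1 → block sizes [1]
  λ = 0: 3 blocks summing to 4 forces exactly one block of size 2 and the rest size 1 → block sizes [2, 1, 1]

Assembling the blocks gives a Jordan form
J =
  [-2, 0, 0, 0, 0]
  [ 0, 0, 1, 0, 0]
  [ 0, 0, 0, 0, 0]
  [ 0, 0, 0, 0, 0]
  [ 0, 0, 0, 0, 0]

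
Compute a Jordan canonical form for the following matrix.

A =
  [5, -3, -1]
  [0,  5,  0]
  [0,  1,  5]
J_3(5)

The characteristic polynomial is
  det(x·I − A) = x^3 - 15*x^2 + 75*x - 125 = (x - 5)^3

Eigenvalues and multiplicities (the geometric multiplicity of λ is n − rank(A − λI), which equals the number of Jordan blocks for λ):
  λ = 5: algebraic multiplicity = 3, geometric multiplicity = 1

Determining the block sizes for each eigenvalue:
  λ = 5: one block (gm = 1), so the single block has size am = 3 → block sizes [3]

Assembling the blocks gives a Jordan form
J =
  [5, 1, 0]
  [0, 5, 1]
  [0, 0, 5]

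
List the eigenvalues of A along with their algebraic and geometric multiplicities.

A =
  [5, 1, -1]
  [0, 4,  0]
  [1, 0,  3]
λ = 4: alg = 3, geom = 1

Step 1 — factor the characteristic polynomial to read off the algebraic multiplicities:
  χ_A(x) = (x - 4)^3

Step 2 — compute geometric multiplicities via the rank-nullity identity g(λ) = n − rank(A − λI):
  rank(A − (4)·I) = 2, so dim ker(A − (4)·I) = n − 2 = 1

Summary:
  λ = 4: algebraic multiplicity = 3, geometric multiplicity = 1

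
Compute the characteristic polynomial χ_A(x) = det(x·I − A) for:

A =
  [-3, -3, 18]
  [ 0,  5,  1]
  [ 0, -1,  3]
x^3 - 5*x^2 - 8*x + 48

Expanding det(x·I − A) (e.g. by cofactor expansion or by noting that A is similar to its Jordan form J, which has the same characteristic polynomial as A) gives
  χ_A(x) = x^3 - 5*x^2 - 8*x + 48
which factors as (x - 4)^2*(x + 3). The eigenvalues (with algebraic multiplicities) are λ = -3 with multiplicity 1, λ = 4 with multiplicity 2.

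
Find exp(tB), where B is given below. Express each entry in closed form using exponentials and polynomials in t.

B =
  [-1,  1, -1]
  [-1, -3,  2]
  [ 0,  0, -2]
e^{tB} =
  [t*exp(-2*t) + exp(-2*t), t*exp(-2*t), t^2*exp(-2*t)/2 - t*exp(-2*t)]
  [-t*exp(-2*t), -t*exp(-2*t) + exp(-2*t), -t^2*exp(-2*t)/2 + 2*t*exp(-2*t)]
  [0, 0, exp(-2*t)]

Strategy: write B = P · J · P⁻¹ where J is a Jordan canonical form, so e^{tB} = P · e^{tJ} · P⁻¹, and e^{tJ} can be computed block-by-block.

B has Jordan form
J =
  [-2,  1,  0]
  [ 0, -2,  1]
  [ 0,  0, -2]
(up to reordering of blocks).

Per-block formulas:
  For a 3×3 Jordan block J_3(-2): exp(t · J_3(-2)) = e^(-2t)·(I + t·N + (t^2/2)·N^2), where N is the 3×3 nilpotent shift.

After assembling e^{tJ} and conjugating by P, we get:

e^{tB} =
  [t*exp(-2*t) + exp(-2*t), t*exp(-2*t), t^2*exp(-2*t)/2 - t*exp(-2*t)]
  [-t*exp(-2*t), -t*exp(-2*t) + exp(-2*t), -t^2*exp(-2*t)/2 + 2*t*exp(-2*t)]
  [0, 0, exp(-2*t)]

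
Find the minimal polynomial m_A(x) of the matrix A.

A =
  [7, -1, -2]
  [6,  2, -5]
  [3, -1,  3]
x^3 - 12*x^2 + 48*x - 64

The characteristic polynomial is χ_A(x) = (x - 4)^3, so the eigenvalues are known. The minimal polynomial is
  m_A(x) = Π_λ (x − λ)^{k_λ}
where k_λ is the size of the *largest* Jordan block for λ (equivalently, the smallest k with (A − λI)^k v = 0 for every generalised eigenvector v of λ).

  λ = 4: largest Jordan block has size 3, contributing (x − 4)^3

So m_A(x) = (x - 4)^3 = x^3 - 12*x^2 + 48*x - 64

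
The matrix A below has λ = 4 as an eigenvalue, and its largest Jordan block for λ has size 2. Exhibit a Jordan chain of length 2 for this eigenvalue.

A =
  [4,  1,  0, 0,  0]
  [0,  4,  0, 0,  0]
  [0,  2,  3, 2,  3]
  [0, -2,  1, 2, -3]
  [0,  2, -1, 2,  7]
A Jordan chain for λ = 4 of length 2:
v_1 = (1, 0, 2, -2, 2)ᵀ
v_2 = (0, 1, 0, 0, 0)ᵀ

Let N = A − (4)·I. We want v_2 with N^2 v_2 = 0 but N^1 v_2 ≠ 0; then v_{j-1} := N · v_j for j = 2, …, 2.

Pick v_2 = (0, 1, 0, 0, 0)ᵀ.
Then v_1 = N · v_2 = (1, 0, 2, -2, 2)ᵀ.

Sanity check: (A − (4)·I) v_1 = (0, 0, 0, 0, 0)ᵀ = 0. ✓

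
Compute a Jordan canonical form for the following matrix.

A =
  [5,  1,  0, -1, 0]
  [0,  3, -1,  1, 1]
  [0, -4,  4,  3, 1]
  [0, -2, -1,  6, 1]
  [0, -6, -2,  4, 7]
J_2(5) ⊕ J_2(5) ⊕ J_1(5)

The characteristic polynomial is
  det(x·I − A) = x^5 - 25*x^4 + 250*x^3 - 1250*x^2 + 3125*x - 3125 = (x - 5)^5

Eigenvalues and multiplicities (the geometric multiplicity of λ is n − rank(A − λI), which equals the number of Jordan blocks for λ):
  λ = 5: algebraic multiplicity = 5, geometric multiplicity = 3

Determining the block sizes for each eigenvalue:
  λ = 5: with am = 5 and gm = 3, the partition is not yet determined (e.g. several partitions of 5 into 3 parts exist). Let N = A − (5)·I. Computing rank(N^1) = 2, rank(N^2) = 0; the number of blocks of size ≥ j is rank(N^{j−1}) − rank(N^j), giving [3, 2]. So we have 2 block(s) of size 2, 1 block(s) of size 1 → block sizes [2, 2, 1]

Assembling the blocks gives a Jordan form
J =
  [5, 1, 0, 0, 0]
  [0, 5, 0, 0, 0]
  [0, 0, 5, 1, 0]
  [0, 0, 0, 5, 0]
  [0, 0, 0, 0, 5]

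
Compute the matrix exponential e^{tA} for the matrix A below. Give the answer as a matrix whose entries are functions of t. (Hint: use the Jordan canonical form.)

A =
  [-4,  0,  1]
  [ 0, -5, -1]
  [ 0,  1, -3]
e^{tA} =
  [exp(-4*t), t^2*exp(-4*t)/2, t^2*exp(-4*t)/2 + t*exp(-4*t)]
  [0, -t*exp(-4*t) + exp(-4*t), -t*exp(-4*t)]
  [0, t*exp(-4*t), t*exp(-4*t) + exp(-4*t)]

Strategy: write A = P · J · P⁻¹ where J is a Jordan canonical form, so e^{tA} = P · e^{tJ} · P⁻¹, and e^{tJ} can be computed block-by-block.

A has Jordan form
J =
  [-4,  1,  0]
  [ 0, -4,  1]
  [ 0,  0, -4]
(up to reordering of blocks).

Per-block formulas:
  For a 3×3 Jordan block J_3(-4): exp(t · J_3(-4)) = e^(-4t)·(I + t·N + (t^2/2)·N^2), where N is the 3×3 nilpotent shift.

After assembling e^{tJ} and conjugating by P, we get:

e^{tA} =
  [exp(-4*t), t^2*exp(-4*t)/2, t^2*exp(-4*t)/2 + t*exp(-4*t)]
  [0, -t*exp(-4*t) + exp(-4*t), -t*exp(-4*t)]
  [0, t*exp(-4*t), t*exp(-4*t) + exp(-4*t)]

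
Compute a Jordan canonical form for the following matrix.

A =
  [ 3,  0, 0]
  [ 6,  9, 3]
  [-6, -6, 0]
J_1(3) ⊕ J_1(3) ⊕ J_1(6)

The characteristic polynomial is
  det(x·I − A) = x^3 - 12*x^2 + 45*x - 54 = (x - 6)*(x - 3)^2

Eigenvalues and multiplicities (the geometric multiplicity of λ is n − rank(A − λI), which equals the number of Jordan blocks for λ):
  λ = 3: algebraic multiplicity = 2, geometric multiplicity = 2
  λ = 6: algebraic multiplicity = 1, geometric multiplicity = 1

Determining the block sizes for each eigenvalue:
  λ = 3: gm = am = 2, so every block has size 1 → block sizes [1, 1]
  λ = 6: one block (gm = 1), so the single block has size am = 1 → block sizes [1]

Assembling the blocks gives a Jordan form
J =
  [3, 0, 0]
  [0, 3, 0]
  [0, 0, 6]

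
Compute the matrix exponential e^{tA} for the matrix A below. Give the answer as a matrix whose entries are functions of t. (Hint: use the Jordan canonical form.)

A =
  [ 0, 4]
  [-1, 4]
e^{tA} =
  [-2*t*exp(2*t) + exp(2*t), 4*t*exp(2*t)]
  [-t*exp(2*t), 2*t*exp(2*t) + exp(2*t)]

Strategy: write A = P · J · P⁻¹ where J is a Jordan canonical form, so e^{tA} = P · e^{tJ} · P⁻¹, and e^{tJ} can be computed block-by-block.

A has Jordan form
J =
  [2, 1]
  [0, 2]
(up to reordering of blocks).

Per-block formulas:
  For a 2×2 Jordan block J_2(2): exp(t · J_2(2)) = e^(2t)·(I + t·N), where N is the 2×2 nilpotent shift.

After assembling e^{tJ} and conjugating by P, we get:

e^{tA} =
  [-2*t*exp(2*t) + exp(2*t), 4*t*exp(2*t)]
  [-t*exp(2*t), 2*t*exp(2*t) + exp(2*t)]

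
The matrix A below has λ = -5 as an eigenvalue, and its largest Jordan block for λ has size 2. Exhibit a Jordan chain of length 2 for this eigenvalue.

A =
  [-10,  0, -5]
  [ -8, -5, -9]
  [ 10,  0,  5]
A Jordan chain for λ = -5 of length 2:
v_1 = (0, 1, 0)ᵀ
v_2 = (1, 0, -1)ᵀ

Let N = A − (-5)·I. We want v_2 with N^2 v_2 = 0 but N^1 v_2 ≠ 0; then v_{j-1} := N · v_j for j = 2, …, 2.

Pick v_2 = (1, 0, -1)ᵀ.
Then v_1 = N · v_2 = (0, 1, 0)ᵀ.

Sanity check: (A − (-5)·I) v_1 = (0, 0, 0)ᵀ = 0. ✓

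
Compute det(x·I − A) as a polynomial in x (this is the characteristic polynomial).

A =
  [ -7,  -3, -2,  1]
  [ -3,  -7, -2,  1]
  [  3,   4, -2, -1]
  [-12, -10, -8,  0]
x^4 + 16*x^3 + 96*x^2 + 256*x + 256

Expanding det(x·I − A) (e.g. by cofactor expansion or by noting that A is similar to its Jordan form J, which has the same characteristic polynomial as A) gives
  χ_A(x) = x^4 + 16*x^3 + 96*x^2 + 256*x + 256
which factors as (x + 4)^4. The eigenvalues (with algebraic multiplicities) are λ = -4 with multiplicity 4.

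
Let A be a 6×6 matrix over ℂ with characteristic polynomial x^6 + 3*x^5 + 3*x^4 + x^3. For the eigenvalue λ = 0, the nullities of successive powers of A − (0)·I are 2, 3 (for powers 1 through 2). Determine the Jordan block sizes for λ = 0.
Block sizes for λ = 0: [2, 1]

From the dimensions of kernels of powers, the number of Jordan blocks of size at least j is d_j − d_{j−1} where d_j = dim ker(N^j) (with d_0 = 0). Computing the differences gives [2, 1].
The number of blocks of size exactly k is (#blocks of size ≥ k) − (#blocks of size ≥ k + 1), so the partition is: 1 block(s) of size 1, 1 block(s) of size 2.
In nonincreasing order the block sizes are [2, 1].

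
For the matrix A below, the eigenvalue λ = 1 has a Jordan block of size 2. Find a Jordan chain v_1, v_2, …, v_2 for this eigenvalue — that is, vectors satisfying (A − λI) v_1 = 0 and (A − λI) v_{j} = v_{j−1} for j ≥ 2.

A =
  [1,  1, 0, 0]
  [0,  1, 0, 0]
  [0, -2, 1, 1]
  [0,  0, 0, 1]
A Jordan chain for λ = 1 of length 2:
v_1 = (1, 0, -2, 0)ᵀ
v_2 = (0, 1, 0, 0)ᵀ

Let N = A − (1)·I. We want v_2 with N^2 v_2 = 0 but N^1 v_2 ≠ 0; then v_{j-1} := N · v_j for j = 2, …, 2.

Pick v_2 = (0, 1, 0, 0)ᵀ.
Then v_1 = N · v_2 = (1, 0, -2, 0)ᵀ.

Sanity check: (A − (1)·I) v_1 = (0, 0, 0, 0)ᵀ = 0. ✓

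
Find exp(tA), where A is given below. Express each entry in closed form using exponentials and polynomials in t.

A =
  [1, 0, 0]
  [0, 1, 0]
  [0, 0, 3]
e^{tA} =
  [exp(t), 0, 0]
  [0, exp(t), 0]
  [0, 0, exp(3*t)]

Strategy: write A = P · J · P⁻¹ where J is a Jordan canonical form, so e^{tA} = P · e^{tJ} · P⁻¹, and e^{tJ} can be computed block-by-block.

A has Jordan form
J =
  [1, 0, 0]
  [0, 1, 0]
  [0, 0, 3]
(up to reordering of blocks).

Per-block formulas:
  For a 1×1 block at λ = 3: exp(t · [3]) = [e^(3t)].
  For a 1×1 block at λ = 1: exp(t · [1]) = [e^(1t)].

After assembling e^{tJ} and conjugating by P, we get:

e^{tA} =
  [exp(t), 0, 0]
  [0, exp(t), 0]
  [0, 0, exp(3*t)]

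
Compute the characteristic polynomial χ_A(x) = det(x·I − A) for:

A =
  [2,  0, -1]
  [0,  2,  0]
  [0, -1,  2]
x^3 - 6*x^2 + 12*x - 8

Expanding det(x·I − A) (e.g. by cofactor expansion or by noting that A is similar to its Jordan form J, which has the same characteristic polynomial as A) gives
  χ_A(x) = x^3 - 6*x^2 + 12*x - 8
which factors as (x - 2)^3. The eigenvalues (with algebraic multiplicities) are λ = 2 with multiplicity 3.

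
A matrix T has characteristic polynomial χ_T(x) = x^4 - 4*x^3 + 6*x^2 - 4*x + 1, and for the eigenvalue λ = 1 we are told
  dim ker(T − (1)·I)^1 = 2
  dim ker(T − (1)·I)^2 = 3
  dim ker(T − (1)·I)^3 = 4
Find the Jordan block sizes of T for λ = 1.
Block sizes for λ = 1: [3, 1]

From the dimensions of kernels of powers, the number of Jordan blocks of size at least j is d_j − d_{j−1} where d_j = dim ker(N^j) (with d_0 = 0). Computing the differences gives [2, 1, 1].
The number of blocks of size exactly k is (#blocks of size ≥ k) − (#blocks of size ≥ k + 1), so the partition is: 1 block(s) of size 1, 1 block(s) of size 3.
In nonincreasing order the block sizes are [3, 1].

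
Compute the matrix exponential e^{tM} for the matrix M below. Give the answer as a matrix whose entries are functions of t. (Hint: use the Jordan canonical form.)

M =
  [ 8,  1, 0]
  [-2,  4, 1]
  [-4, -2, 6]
e^{tM} =
  [t^2*exp(6*t) + 2*t*exp(6*t) + exp(6*t), t*exp(6*t), t^2*exp(6*t)/2]
  [-2*t^2*exp(6*t) - 2*t*exp(6*t), -2*t*exp(6*t) + exp(6*t), -t^2*exp(6*t) + t*exp(6*t)]
  [-2*t^2*exp(6*t) - 4*t*exp(6*t), -2*t*exp(6*t), -t^2*exp(6*t) + exp(6*t)]

Strategy: write M = P · J · P⁻¹ where J is a Jordan canonical form, so e^{tM} = P · e^{tJ} · P⁻¹, and e^{tJ} can be computed block-by-block.

M has Jordan form
J =
  [6, 1, 0]
  [0, 6, 1]
  [0, 0, 6]
(up to reordering of blocks).

Per-block formulas:
  For a 3×3 Jordan block J_3(6): exp(t · J_3(6)) = e^(6t)·(I + t·N + (t^2/2)·N^2), where N is the 3×3 nilpotent shift.

After assembling e^{tJ} and conjugating by P, we get:

e^{tM} =
  [t^2*exp(6*t) + 2*t*exp(6*t) + exp(6*t), t*exp(6*t), t^2*exp(6*t)/2]
  [-2*t^2*exp(6*t) - 2*t*exp(6*t), -2*t*exp(6*t) + exp(6*t), -t^2*exp(6*t) + t*exp(6*t)]
  [-2*t^2*exp(6*t) - 4*t*exp(6*t), -2*t*exp(6*t), -t^2*exp(6*t) + exp(6*t)]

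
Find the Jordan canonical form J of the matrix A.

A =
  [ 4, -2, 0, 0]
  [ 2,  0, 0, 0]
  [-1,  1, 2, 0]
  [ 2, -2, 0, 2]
J_2(2) ⊕ J_1(2) ⊕ J_1(2)

The characteristic polynomial is
  det(x·I − A) = x^4 - 8*x^3 + 24*x^2 - 32*x + 16 = (x - 2)^4

Eigenvalues and multiplicities (the geometric multiplicity of λ is n − rank(A − λI), which equals the number of Jordan blocks for λ):
  λ = 2: algebraic multiplicity = 4, geometric multiplicity = 3

Determining the block sizes for each eigenvalue:
  λ = 2: 3 blocks summing to 4 forces exactly one block of size 2 and the rest size 1 → block sizes [2, 1, 1]

Assembling the blocks gives a Jordan form
J =
  [2, 1, 0, 0]
  [0, 2, 0, 0]
  [0, 0, 2, 0]
  [0, 0, 0, 2]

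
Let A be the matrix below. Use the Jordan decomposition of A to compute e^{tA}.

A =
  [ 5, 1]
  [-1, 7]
e^{tA} =
  [-t*exp(6*t) + exp(6*t), t*exp(6*t)]
  [-t*exp(6*t), t*exp(6*t) + exp(6*t)]

Strategy: write A = P · J · P⁻¹ where J is a Jordan canonical form, so e^{tA} = P · e^{tJ} · P⁻¹, and e^{tJ} can be computed block-by-block.

A has Jordan form
J =
  [6, 1]
  [0, 6]
(up to reordering of blocks).

Per-block formulas:
  For a 2×2 Jordan block J_2(6): exp(t · J_2(6)) = e^(6t)·(I + t·N), where N is the 2×2 nilpotent shift.

After assembling e^{tJ} and conjugating by P, we get:

e^{tA} =
  [-t*exp(6*t) + exp(6*t), t*exp(6*t)]
  [-t*exp(6*t), t*exp(6*t) + exp(6*t)]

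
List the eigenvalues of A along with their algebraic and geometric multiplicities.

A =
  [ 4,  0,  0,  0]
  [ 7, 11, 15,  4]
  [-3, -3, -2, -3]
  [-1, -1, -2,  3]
λ = 4: alg = 4, geom = 2

Step 1 — factor the characteristic polynomial to read off the algebraic multiplicities:
  χ_A(x) = (x - 4)^4

Step 2 — compute geometric multiplicities via the rank-nullity identity g(λ) = n − rank(A − λI):
  rank(A − (4)·I) = 2, so dim ker(A − (4)·I) = n − 2 = 2

Summary:
  λ = 4: algebraic multiplicity = 4, geometric multiplicity = 2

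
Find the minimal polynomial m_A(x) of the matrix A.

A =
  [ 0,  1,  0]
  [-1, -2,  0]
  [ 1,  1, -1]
x^2 + 2*x + 1

The characteristic polynomial is χ_A(x) = (x + 1)^3, so the eigenvalues are known. The minimal polynomial is
  m_A(x) = Π_λ (x − λ)^{k_λ}
where k_λ is the size of the *largest* Jordan block for λ (equivalently, the smallest k with (A − λI)^k v = 0 for every generalised eigenvector v of λ).

  λ = -1: largest Jordan block has size 2, contributing (x + 1)^2

So m_A(x) = (x + 1)^2 = x^2 + 2*x + 1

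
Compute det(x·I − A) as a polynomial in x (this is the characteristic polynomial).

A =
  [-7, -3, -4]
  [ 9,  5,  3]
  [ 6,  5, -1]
x^3 + 3*x^2 + 3*x + 1

Expanding det(x·I − A) (e.g. by cofactor expansion or by noting that A is similar to its Jordan form J, which has the same characteristic polynomial as A) gives
  χ_A(x) = x^3 + 3*x^2 + 3*x + 1
which factors as (x + 1)^3. The eigenvalues (with algebraic multiplicities) are λ = -1 with multiplicity 3.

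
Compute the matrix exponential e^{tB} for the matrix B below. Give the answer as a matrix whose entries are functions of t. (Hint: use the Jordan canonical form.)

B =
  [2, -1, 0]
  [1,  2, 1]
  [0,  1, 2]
e^{tB} =
  [-t^2*exp(2*t)/2 + exp(2*t), -t*exp(2*t), -t^2*exp(2*t)/2]
  [t*exp(2*t), exp(2*t), t*exp(2*t)]
  [t^2*exp(2*t)/2, t*exp(2*t), t^2*exp(2*t)/2 + exp(2*t)]

Strategy: write B = P · J · P⁻¹ where J is a Jordan canonical form, so e^{tB} = P · e^{tJ} · P⁻¹, and e^{tJ} can be computed block-by-block.

B has Jordan form
J =
  [2, 1, 0]
  [0, 2, 1]
  [0, 0, 2]
(up to reordering of blocks).

Per-block formulas:
  For a 3×3 Jordan block J_3(2): exp(t · J_3(2)) = e^(2t)·(I + t·N + (t^2/2)·N^2), where N is the 3×3 nilpotent shift.

After assembling e^{tJ} and conjugating by P, we get:

e^{tB} =
  [-t^2*exp(2*t)/2 + exp(2*t), -t*exp(2*t), -t^2*exp(2*t)/2]
  [t*exp(2*t), exp(2*t), t*exp(2*t)]
  [t^2*exp(2*t)/2, t*exp(2*t), t^2*exp(2*t)/2 + exp(2*t)]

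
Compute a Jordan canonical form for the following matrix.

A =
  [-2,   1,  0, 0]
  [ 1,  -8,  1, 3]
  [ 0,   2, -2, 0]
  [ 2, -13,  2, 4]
J_3(-2) ⊕ J_1(-2)

The characteristic polynomial is
  det(x·I − A) = x^4 + 8*x^3 + 24*x^2 + 32*x + 16 = (x + 2)^4

Eigenvalues and multiplicities (the geometric multiplicity of λ is n − rank(A − λI), which equals the number of Jordan blocks for λ):
  λ = -2: algebraic multiplicity = 4, geometric multiplicity = 2

Determining the block sizes for each eigenvalue:
  λ = -2: with am = 4 and gm = 2, the partition is not yet determined (e.g. several partitions of 4 into 2 parts exist). Let N = A − (-2)·I. Computing rank(N^1) = 2, rank(N^2) = 1, rank(N^3) = 0; the number of blocks of size ≥ j is rank(N^{j−1}) − rank(N^j), giving [2, 1, 1]. So we have 1 block(s) of size 3, 1 block(s) of size 1 → block sizes [3, 1]

Assembling the blocks gives a Jordan form
J =
  [-2,  1,  0,  0]
  [ 0, -2,  1,  0]
  [ 0,  0, -2,  0]
  [ 0,  0,  0, -2]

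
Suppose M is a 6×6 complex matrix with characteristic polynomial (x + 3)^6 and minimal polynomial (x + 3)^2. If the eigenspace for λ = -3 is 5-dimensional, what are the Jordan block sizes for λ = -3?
Block sizes for λ = -3: [2, 1, 1, 1, 1]

Step 1 — from the characteristic polynomial, algebraic multiplicity of λ = -3 is 6. From dim ker(M − (-3)·I) = 5, there are exactly 5 Jordan blocks for λ = -3.
Step 2 — from the minimal polynomial, the factor (x + 3)^2 tells us the largest block for λ = -3 has size 2.
Step 3 — with total size 6, 5 blocks, and largest block 2, the block sizes (in nonincreasing order) are [2, 1, 1, 1, 1].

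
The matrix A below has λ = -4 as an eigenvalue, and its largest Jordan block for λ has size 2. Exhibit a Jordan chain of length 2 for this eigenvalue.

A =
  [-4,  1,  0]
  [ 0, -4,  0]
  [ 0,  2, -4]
A Jordan chain for λ = -4 of length 2:
v_1 = (1, 0, 2)ᵀ
v_2 = (0, 1, 0)ᵀ

Let N = A − (-4)·I. We want v_2 with N^2 v_2 = 0 but N^1 v_2 ≠ 0; then v_{j-1} := N · v_j for j = 2, …, 2.

Pick v_2 = (0, 1, 0)ᵀ.
Then v_1 = N · v_2 = (1, 0, 2)ᵀ.

Sanity check: (A − (-4)·I) v_1 = (0, 0, 0)ᵀ = 0. ✓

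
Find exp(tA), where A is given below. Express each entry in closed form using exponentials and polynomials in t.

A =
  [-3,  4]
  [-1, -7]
e^{tA} =
  [2*t*exp(-5*t) + exp(-5*t), 4*t*exp(-5*t)]
  [-t*exp(-5*t), -2*t*exp(-5*t) + exp(-5*t)]

Strategy: write A = P · J · P⁻¹ where J is a Jordan canonical form, so e^{tA} = P · e^{tJ} · P⁻¹, and e^{tJ} can be computed block-by-block.

A has Jordan form
J =
  [-5,  1]
  [ 0, -5]
(up to reordering of blocks).

Per-block formulas:
  For a 2×2 Jordan block J_2(-5): exp(t · J_2(-5)) = e^(-5t)·(I + t·N), where N is the 2×2 nilpotent shift.

After assembling e^{tJ} and conjugating by P, we get:

e^{tA} =
  [2*t*exp(-5*t) + exp(-5*t), 4*t*exp(-5*t)]
  [-t*exp(-5*t), -2*t*exp(-5*t) + exp(-5*t)]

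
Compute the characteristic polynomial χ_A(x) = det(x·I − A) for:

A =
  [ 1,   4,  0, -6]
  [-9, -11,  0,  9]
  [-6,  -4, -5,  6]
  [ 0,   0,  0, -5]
x^4 + 20*x^3 + 150*x^2 + 500*x + 625

Expanding det(x·I − A) (e.g. by cofactor expansion or by noting that A is similar to its Jordan form J, which has the same characteristic polynomial as A) gives
  χ_A(x) = x^4 + 20*x^3 + 150*x^2 + 500*x + 625
which factors as (x + 5)^4. The eigenvalues (with algebraic multiplicities) are λ = -5 with multiplicity 4.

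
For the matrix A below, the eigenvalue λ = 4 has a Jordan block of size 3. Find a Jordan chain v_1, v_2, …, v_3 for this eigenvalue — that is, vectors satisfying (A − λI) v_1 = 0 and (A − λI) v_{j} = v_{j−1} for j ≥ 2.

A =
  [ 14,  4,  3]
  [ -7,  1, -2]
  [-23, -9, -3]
A Jordan chain for λ = 4 of length 3:
v_1 = (3, -3, -6)ᵀ
v_2 = (10, -7, -23)ᵀ
v_3 = (1, 0, 0)ᵀ

Let N = A − (4)·I. We want v_3 with N^3 v_3 = 0 but N^2 v_3 ≠ 0; then v_{j-1} := N · v_j for j = 3, …, 2.

Pick v_3 = (1, 0, 0)ᵀ.
Then v_2 = N · v_3 = (10, -7, -23)ᵀ.
Then v_1 = N · v_2 = (3, -3, -6)ᵀ.

Sanity check: (A − (4)·I) v_1 = (0, 0, 0)ᵀ = 0. ✓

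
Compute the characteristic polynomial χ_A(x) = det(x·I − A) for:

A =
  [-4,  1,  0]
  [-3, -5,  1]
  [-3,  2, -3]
x^3 + 12*x^2 + 48*x + 64

Expanding det(x·I − A) (e.g. by cofactor expansion or by noting that A is similar to its Jordan form J, which has the same characteristic polynomial as A) gives
  χ_A(x) = x^3 + 12*x^2 + 48*x + 64
which factors as (x + 4)^3. The eigenvalues (with algebraic multiplicities) are λ = -4 with multiplicity 3.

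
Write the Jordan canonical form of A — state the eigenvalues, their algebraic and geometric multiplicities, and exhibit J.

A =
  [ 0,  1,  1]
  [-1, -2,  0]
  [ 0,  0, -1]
J_3(-1)

The characteristic polynomial is
  det(x·I − A) = x^3 + 3*x^2 + 3*x + 1 = (x + 1)^3

Eigenvalues and multiplicities (the geometric multiplicity of λ is n − rank(A − λI), which equals the number of Jordan blocks for λ):
  λ = -1: algebraic multiplicity = 3, geometric multiplicity = 1

Determining the block sizes for each eigenvalue:
  λ = -1: one block (gm = 1), so the single block has size am = 3 → block sizes [3]

Assembling the blocks gives a Jordan form
J =
  [-1,  1,  0]
  [ 0, -1,  1]
  [ 0,  0, -1]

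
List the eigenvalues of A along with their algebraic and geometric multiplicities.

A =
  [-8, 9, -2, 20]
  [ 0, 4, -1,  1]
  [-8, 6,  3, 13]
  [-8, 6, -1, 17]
λ = 4: alg = 4, geom = 2

Step 1 — factor the characteristic polynomial to read off the algebraic multiplicities:
  χ_A(x) = (x - 4)^4

Step 2 — compute geometric multiplicities via the rank-nullity identity g(λ) = n − rank(A − λI):
  rank(A − (4)·I) = 2, so dim ker(A − (4)·I) = n − 2 = 2

Summary:
  λ = 4: algebraic multiplicity = 4, geometric multiplicity = 2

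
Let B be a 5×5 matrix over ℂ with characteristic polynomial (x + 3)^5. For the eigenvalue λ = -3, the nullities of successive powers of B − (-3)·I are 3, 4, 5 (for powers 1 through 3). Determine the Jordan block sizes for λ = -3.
Block sizes for λ = -3: [3, 1, 1]

From the dimensions of kernels of powers, the number of Jordan blocks of size at least j is d_j − d_{j−1} where d_j = dim ker(N^j) (with d_0 = 0). Computing the differences gives [3, 1, 1].
The number of blocks of size exactly k is (#blocks of size ≥ k) − (#blocks of size ≥ k + 1), so the partition is: 2 block(s) of size 1, 1 block(s) of size 3.
In nonincreasing order the block sizes are [3, 1, 1].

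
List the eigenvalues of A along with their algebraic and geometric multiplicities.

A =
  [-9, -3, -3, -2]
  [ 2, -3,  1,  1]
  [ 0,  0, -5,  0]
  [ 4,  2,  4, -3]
λ = -5: alg = 4, geom = 2

Step 1 — factor the characteristic polynomial to read off the algebraic multiplicities:
  χ_A(x) = (x + 5)^4

Step 2 — compute geometric multiplicities via the rank-nullity identity g(λ) = n − rank(A − λI):
  rank(A − (-5)·I) = 2, so dim ker(A − (-5)·I) = n − 2 = 2

Summary:
  λ = -5: algebraic multiplicity = 4, geometric multiplicity = 2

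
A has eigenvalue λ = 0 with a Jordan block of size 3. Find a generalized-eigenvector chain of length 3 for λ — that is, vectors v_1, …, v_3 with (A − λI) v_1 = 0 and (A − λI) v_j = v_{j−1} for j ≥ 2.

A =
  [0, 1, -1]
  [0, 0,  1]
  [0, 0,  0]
A Jordan chain for λ = 0 of length 3:
v_1 = (1, 0, 0)ᵀ
v_2 = (-1, 1, 0)ᵀ
v_3 = (0, 0, 1)ᵀ

Let N = A − (0)·I. We want v_3 with N^3 v_3 = 0 but N^2 v_3 ≠ 0; then v_{j-1} := N · v_j for j = 3, …, 2.

Pick v_3 = (0, 0, 1)ᵀ.
Then v_2 = N · v_3 = (-1, 1, 0)ᵀ.
Then v_1 = N · v_2 = (1, 0, 0)ᵀ.

Sanity check: (A − (0)·I) v_1 = (0, 0, 0)ᵀ = 0. ✓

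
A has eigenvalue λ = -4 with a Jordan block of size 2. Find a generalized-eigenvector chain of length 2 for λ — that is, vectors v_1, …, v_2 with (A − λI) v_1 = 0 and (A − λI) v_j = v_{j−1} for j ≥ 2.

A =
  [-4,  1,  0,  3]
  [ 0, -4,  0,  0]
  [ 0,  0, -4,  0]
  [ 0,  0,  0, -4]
A Jordan chain for λ = -4 of length 2:
v_1 = (1, 0, 0, 0)ᵀ
v_2 = (0, 1, 0, 0)ᵀ

Let N = A − (-4)·I. We want v_2 with N^2 v_2 = 0 but N^1 v_2 ≠ 0; then v_{j-1} := N · v_j for j = 2, …, 2.

Pick v_2 = (0, 1, 0, 0)ᵀ.
Then v_1 = N · v_2 = (1, 0, 0, 0)ᵀ.

Sanity check: (A − (-4)·I) v_1 = (0, 0, 0, 0)ᵀ = 0. ✓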